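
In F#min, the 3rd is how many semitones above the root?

The chord tones of F# minor are F# A C#.
F# to A is a minor third: 3 semitones.

3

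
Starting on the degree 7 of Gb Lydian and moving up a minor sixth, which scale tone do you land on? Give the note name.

The scale is Gb Ab Bb C Db Eb F.
The degree 7 is F; a minor sixth above that is Db — scale degree 5.

Db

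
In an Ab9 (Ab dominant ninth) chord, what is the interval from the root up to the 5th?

Spelling the chord: Ab–C–Eb–Gb–Bb.
So we need the interval from Ab up to Eb.
From Ab to Eb is 7 semitones, exactly the perfect fifth.

perfect 5th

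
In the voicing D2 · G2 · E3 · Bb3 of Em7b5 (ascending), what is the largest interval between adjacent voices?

M6

Adjacent intervals: D2→G2 = perfect fourth; G2→E3 = major sixth; E3→Bb3 = diminished fifth.
The largest is G2 to E3, a major sixth (9 semitones).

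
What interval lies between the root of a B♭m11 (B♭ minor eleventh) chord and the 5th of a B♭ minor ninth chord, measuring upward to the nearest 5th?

The root of B♭m11 (B♭ minor eleventh) is B♭; the 5th of B♭ minor ninth is F.
From B♭ to F is 7 semitones, exactly the perfect fifth.

perfect fifth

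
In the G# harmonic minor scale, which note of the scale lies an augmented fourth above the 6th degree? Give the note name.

The scale is G# A# B C# D# E F##.
The 6th degree is E; an augmented fourth above that is A# — scale degree 2.

A#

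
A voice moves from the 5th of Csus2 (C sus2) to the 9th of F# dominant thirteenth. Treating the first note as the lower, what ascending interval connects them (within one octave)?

Csus2 (C sus2) has G as its 5th, and F# dominant thirteenth has G# as its 9th.
From G to G#: 1 semitone over a unison = augmented.

A1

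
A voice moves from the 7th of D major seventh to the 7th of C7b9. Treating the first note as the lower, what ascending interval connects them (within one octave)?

diminished seventh

D major seventh has C# as its 7th, and C7b9 has Bb as its 7th.
7 letter names make it a seventh; at 9 semitones (a whole step narrower than major) the quality is diminished.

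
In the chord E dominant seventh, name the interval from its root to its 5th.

E7: E, G#, B, D.
So we need the interval from E up to B.
From E to B is 7 semitones, exactly the perfect fifth.

perfect fifth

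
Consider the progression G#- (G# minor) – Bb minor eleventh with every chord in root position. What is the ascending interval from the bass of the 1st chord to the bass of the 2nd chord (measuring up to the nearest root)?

The roots are G# and Bb.
From G# to Bb: 2 semitones over a third = diminished.

diminished third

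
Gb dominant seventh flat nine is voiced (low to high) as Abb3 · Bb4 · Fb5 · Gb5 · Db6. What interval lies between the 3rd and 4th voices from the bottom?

Those voices are Fb5 and Gb5.
Fb up to Gb spans 2 letter names and 2 semitones — a major second.

major second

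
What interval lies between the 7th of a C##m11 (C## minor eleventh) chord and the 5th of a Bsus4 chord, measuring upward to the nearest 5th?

The 7th of C##m11 (C## minor eleventh) is B#; the 5th of Bsus4 is F#.
5 letter names make it a fifth; at 6 semitones (a half step narrower than perfect) the quality is diminished.

diminished fifth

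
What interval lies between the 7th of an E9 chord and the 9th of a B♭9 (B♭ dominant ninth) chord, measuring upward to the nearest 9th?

minor 7th

E9 has D as its 7th, and B♭9 (B♭ dominant ninth) has C as its 9th.
7 letter names make it a seventh; at 10 semitones (a half step narrower than major) the quality is minor.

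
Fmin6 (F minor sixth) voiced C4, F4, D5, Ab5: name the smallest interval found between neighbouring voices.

P4

Adjacent intervals: C4→F4 = perfect fourth; F4→D5 = major sixth; D5→Ab5 = diminished fifth.
The smallest is C4 to F4, a perfect fourth (5 semitones).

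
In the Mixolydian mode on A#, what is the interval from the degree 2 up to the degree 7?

minor sixth

Spelling the Mixolydian mode on A#: A# B# C## D# E# F## G#.
So we need the interval from B# up to G#.
6 letter names make it a sixth; at 8 semitones (a half step narrower than major) the quality is minor.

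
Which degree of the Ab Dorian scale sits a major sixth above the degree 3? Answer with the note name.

Ab

The scale is Ab Bb Cb Db Eb F Gb.
The degree 3 is Cb; a major sixth above that is Ab — scale degree 1.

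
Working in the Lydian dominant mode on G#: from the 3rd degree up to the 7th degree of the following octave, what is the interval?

diminished 12th

Spelling the Lydian dominant mode on G#: G# A# B# C## D# E# F#.
So we need the interval from B# up to F#.
From B# to F#: 18 semitones over a twelfth = diminished.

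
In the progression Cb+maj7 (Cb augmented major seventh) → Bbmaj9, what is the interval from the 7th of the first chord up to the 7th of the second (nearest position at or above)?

major 7th

Cb+maj7 (Cb augmented major seventh) has Bb as its 7th, and Bbmaj9 has A as its 7th.
Counting 7 letters and 11 half steps from Bb gives a major seventh.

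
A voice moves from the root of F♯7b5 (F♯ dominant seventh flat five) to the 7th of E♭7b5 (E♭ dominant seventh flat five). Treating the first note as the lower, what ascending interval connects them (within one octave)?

F♯7b5 (F♯ dominant seventh flat five) has F♯ as its root, and E♭7b5 (E♭ dominant seventh flat five) has D♭ as its 7th.
From F♯ to D♭: 7 semitones over a sixth = diminished.

diminished sixth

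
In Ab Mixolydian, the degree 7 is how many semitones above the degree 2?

The scale is Ab Bb C Db Eb F Gb.
Bb up to Gb is a minor sixth — 8 semitones.

8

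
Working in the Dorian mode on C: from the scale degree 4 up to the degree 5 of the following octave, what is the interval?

The scale runs C D Eb F G A Bb.
So we need the interval from F up to G.
Counting 9 letters and 14 half steps from F gives a major ninth.

M9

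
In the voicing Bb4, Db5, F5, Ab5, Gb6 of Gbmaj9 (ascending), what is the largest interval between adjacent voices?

m7

Adjacent intervals: Bb4→Db5 = minor third; Db5→F5 = major third; F5→Ab5 = minor third; Ab5→Gb6 = minor seventh.
The largest is Ab5 to Gb6, a minor seventh (10 semitones).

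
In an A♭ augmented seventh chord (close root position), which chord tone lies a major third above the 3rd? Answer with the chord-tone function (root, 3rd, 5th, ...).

The chord tones of A♭aug7 (A♭ augmented seventh) are A♭–C–E–G♭.
The 3rd is C. A major third above C is E.
E is the chord's 5th.

5th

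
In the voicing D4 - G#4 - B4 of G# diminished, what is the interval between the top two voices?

minor third

Those voices are G#4 and B4.
G# up to B is 3 semitones, a half step narrower than a major third, so the interval is minor.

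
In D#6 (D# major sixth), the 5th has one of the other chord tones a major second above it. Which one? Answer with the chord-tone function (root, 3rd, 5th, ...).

6th

D#6 (D# major sixth) is spelled D#-F##-A#-B#.
The 5th is A#. A major second above A# is B#.
B# is the chord's 6th.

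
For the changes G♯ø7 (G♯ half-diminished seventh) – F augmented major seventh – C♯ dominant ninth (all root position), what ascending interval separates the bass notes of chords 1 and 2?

The roots are G♯ and F.
G♯ up to F is 9 semitones, a whole step narrower than a major seventh, so the interval is diminished.

diminished seventh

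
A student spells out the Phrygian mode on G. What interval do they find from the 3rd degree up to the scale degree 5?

G phrygian: G Ab Bb C D Eb F.
3rd degree = Bb; 5th degree = D.
Counting 3 letters and 4 half steps from Bb gives a major third.

major third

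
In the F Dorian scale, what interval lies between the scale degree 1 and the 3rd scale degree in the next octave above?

F dorian: F G Ab Bb C D Eb.
Scale degree 1 = F; 3rd scale degree (up an octave) = Ab.
10 letter names make it a tenth; at 15 semitones (a half step narrower than major) the quality is minor.

minor tenth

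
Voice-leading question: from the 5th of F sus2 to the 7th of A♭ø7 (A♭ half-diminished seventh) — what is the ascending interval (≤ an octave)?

The 5th of F sus2 is C; the 7th of A♭ø7 (A♭ half-diminished seventh) is G♭.
From C to G♭: 6 semitones over a fifth = diminished.

diminished fifth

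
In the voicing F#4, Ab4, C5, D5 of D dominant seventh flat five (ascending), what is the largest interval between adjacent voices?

major third

Adjacent intervals: F#4→Ab4 = diminished third; Ab4→C5 = major third; C5→D5 = major second.
The largest is Ab4 to C5, a major third (4 semitones).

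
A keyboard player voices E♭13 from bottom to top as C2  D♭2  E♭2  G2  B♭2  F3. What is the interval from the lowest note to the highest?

perfect eleventh

The outer voices are C2 and F3.
From C to F is 17 semitones, exactly the perfect eleventh.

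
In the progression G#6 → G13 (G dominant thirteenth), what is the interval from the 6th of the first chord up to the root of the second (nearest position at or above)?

The 6th of G#6 is E#; the root of G13 (G dominant thirteenth) is G.
From E# to G: 2 semitones over a third = diminished.

diminished 3rd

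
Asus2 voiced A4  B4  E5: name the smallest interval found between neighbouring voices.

Adjacent intervals: A4→B4 = major second; B4→E5 = perfect fourth.
The smallest is A4 to B4, a major second (2 semitones).

major second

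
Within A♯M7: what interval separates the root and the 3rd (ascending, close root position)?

major third

The chord tones of A♯maj7 are A♯ C𝄪 E♯ G𝄪.
Root = A♯; 3rd = C𝄪.
Counting 3 letters and 4 half steps from A♯ gives a major third.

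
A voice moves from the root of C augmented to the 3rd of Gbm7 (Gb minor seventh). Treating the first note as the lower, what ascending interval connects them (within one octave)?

diminished 7th

The root of C augmented is C; the 3rd of Gbm7 (Gb minor seventh) is Bbb.
C up to Bbb is 9 semitones, a whole step narrower than a major seventh, so the interval is diminished.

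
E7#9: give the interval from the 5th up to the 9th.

E7#9: E G# B D F##.
The 5th is B and the 9th is F##.
From B to F##: 8 semitones over a fifth = augmented.

augmented 5th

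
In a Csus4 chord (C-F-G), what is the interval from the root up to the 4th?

P4

That puts C below F.
C up to F spans 4 letter names and 5 semitones — a perfect fourth.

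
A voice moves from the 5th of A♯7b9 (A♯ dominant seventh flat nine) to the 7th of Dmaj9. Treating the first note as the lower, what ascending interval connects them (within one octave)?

The 5th of A♯7b9 (A♯ dominant seventh flat nine) is E♯; the 7th of Dmaj9 is C♯.
From E♯ to C♯: 8 semitones over a sixth = minor.

m6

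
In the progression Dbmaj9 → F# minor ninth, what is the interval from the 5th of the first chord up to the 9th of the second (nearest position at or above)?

The 5th of Dbmaj9 is Ab; the 9th of F# minor ninth is G#.
7 letter names make it a seventh; at 12 semitones (a half step wider than major) the quality is augmented.

augmented seventh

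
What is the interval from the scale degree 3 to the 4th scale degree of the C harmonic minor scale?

major second

Spelling the C harmonic minor scale: C D Eb F G Ab B.
So we need the interval from Eb up to F.
Counting 2 letters and 2 half steps from Eb gives a major second.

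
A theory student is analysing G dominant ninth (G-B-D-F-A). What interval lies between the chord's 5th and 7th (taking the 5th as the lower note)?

That puts D below F.
D up to F is 3 semitones, a half step narrower than a major third, so the interval is minor.

m3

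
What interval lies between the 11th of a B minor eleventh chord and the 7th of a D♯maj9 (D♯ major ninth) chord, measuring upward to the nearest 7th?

B minor eleventh has E as its 11th, and D♯maj9 (D♯ major ninth) has C𝄪 as its 7th.
6 letter names make it a sixth; at 10 semitones (a half step wider than major) the quality is augmented.

A6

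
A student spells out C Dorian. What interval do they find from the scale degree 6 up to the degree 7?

Spelling C Dorian: C D E♭ F G A B♭.
Scale degree 6 = A; degree 7 = B♭.
A up to B♭ is 1 semitone, a half step narrower than a major second, so the interval is minor.

minor second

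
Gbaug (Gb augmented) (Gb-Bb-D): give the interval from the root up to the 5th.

That puts Gb below D.
From Gb to D: 8 semitones over a fifth = augmented.

augmented fifth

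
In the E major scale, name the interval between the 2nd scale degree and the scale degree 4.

E major: E F# G# A B C# D#.
The 2nd scale degree is F# and the 4th scale degree is A.
F# up to A is 3 semitones, a half step narrower than a major third, so the interval is minor.

minor 3rd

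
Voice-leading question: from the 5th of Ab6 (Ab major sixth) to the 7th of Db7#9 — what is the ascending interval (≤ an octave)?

minor 6th

Ab6 (Ab major sixth) has Eb as its 5th, and Db7#9 has Cb as its 7th.
From Eb to Cb: 8 semitones over a sixth = minor.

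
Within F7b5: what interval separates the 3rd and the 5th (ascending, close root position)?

diminished third

The chord tones of F7b5 (F dominant seventh flat five) are F-A-C♭-E♭.
3rd = A; 5th = C♭.
From A to C♭: 2 semitones over a third = diminished.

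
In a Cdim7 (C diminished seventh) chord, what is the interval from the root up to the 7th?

The chord tones of C°7 are C-Eb-Gb-Bbb.
Root = C; 7th = Bbb.
From C to Bbb: 9 semitones over a seventh = diminished.

diminished seventh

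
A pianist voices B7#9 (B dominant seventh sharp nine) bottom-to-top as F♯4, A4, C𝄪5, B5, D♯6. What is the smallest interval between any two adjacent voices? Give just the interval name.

minor third

Adjacent intervals: F♯4→A4 = minor third; A4→C𝄪5 = augmented third; C𝄪5→B5 = diminished seventh; B5→D♯6 = major third.
The smallest is F♯4 to A4, a minor third (3 semitones).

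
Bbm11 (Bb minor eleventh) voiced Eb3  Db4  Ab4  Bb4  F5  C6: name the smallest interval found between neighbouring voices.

Adjacent intervals: Eb3→Db4 = minor seventh; Db4→Ab4 = perfect fifth; Ab4→Bb4 = major second; Bb4→F5 = perfect fifth; F5→C6 = perfect fifth.
The smallest is Ab4 to Bb4, a major second (2 semitones).

M2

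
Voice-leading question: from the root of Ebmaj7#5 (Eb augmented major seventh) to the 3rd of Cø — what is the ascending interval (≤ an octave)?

Ebmaj7#5 (Eb augmented major seventh) has Eb as its root, and Cø has Eb as its 3rd.
From Eb to Eb is 0 semitones, exactly the perfect unison.

perfect unison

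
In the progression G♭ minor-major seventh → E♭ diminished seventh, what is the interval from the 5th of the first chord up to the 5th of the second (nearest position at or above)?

minor 6th

The 5th of G♭ minor-major seventh is D♭; the 5th of E♭ diminished seventh is B𝄫.
6 letter names make it a sixth; at 8 semitones (a half step narrower than major) the quality is minor.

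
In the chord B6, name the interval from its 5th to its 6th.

major second

Spelling the chord: B D♯ F♯ G♯.
The 5th is F♯ and the 6th is G♯.
Counting 2 letters and 2 half steps from F♯ gives a major second.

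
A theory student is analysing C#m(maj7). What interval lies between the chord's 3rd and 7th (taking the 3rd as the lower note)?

C#mM7 is spelled C#, E, G#, B#.
3rd = E; 7th = B#.
5 letter names make it a fifth; at 8 semitones (a half step wider than perfect) the quality is augmented.

augmented fifth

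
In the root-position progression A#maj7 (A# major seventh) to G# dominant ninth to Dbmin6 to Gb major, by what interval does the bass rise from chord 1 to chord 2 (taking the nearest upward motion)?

minor seventh

The roots are A# and G#.
7 letter names make it a seventh; at 10 semitones (a half step narrower than major) the quality is minor.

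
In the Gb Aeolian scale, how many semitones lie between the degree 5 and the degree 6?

1

The scale is Gb Ab Bbb Cb Db Ebb Fb.
Db up to Ebb is a minor second — 1 semitone.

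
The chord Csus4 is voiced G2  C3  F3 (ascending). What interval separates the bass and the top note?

minor 7th

The outer voices are G2 and F3.
7 letter names make it a seventh; at 10 semitones (a half step narrower than major) the quality is minor.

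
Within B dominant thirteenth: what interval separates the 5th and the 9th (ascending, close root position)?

P5

The chord tones of B13 (B dominant thirteenth) are B-D#-F#-A-C#-G#.
5th = F#; 9th = C#.
F# up to C# spans 5 letter names and 7 semitones — a perfect fifth.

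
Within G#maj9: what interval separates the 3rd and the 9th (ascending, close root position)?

minor seventh

Spelling the chord: G#–B#–D#–F##–A#.
The 3rd is B# and the 9th is A#.
B# up to A# is 10 semitones, a half step narrower than a major seventh, so the interval is minor.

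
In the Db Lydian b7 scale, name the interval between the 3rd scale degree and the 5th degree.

The scale runs Db Eb F G Ab Bb Cb.
That puts F below Ab.
3 letter names make it a third; at 3 semitones (a half step narrower than major) the quality is minor.

m3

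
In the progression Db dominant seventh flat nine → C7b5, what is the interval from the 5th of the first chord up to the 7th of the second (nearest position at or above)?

The 5th of Db dominant seventh flat nine is Ab; the 7th of C7b5 is Bb.
Ab up to Bb spans 2 letter names and 2 semitones — a major second.

major second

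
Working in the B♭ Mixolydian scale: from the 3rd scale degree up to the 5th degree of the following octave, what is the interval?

minor tenth

The scale runs B♭ C D E♭ F G A♭.
3rd scale degree = D; 5th scale degree (up an octave) = F.
10 letter names make it a tenth; at 15 semitones (a half step narrower than major) the quality is minor.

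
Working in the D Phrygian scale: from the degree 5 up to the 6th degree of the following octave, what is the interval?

Spelling the D Phrygian scale: D Eb F G A Bb C.
Degree 5 = A; degree 6 (up an octave) = Bb.
A up to Bb is 13 semitones, a half step narrower than a major ninth, so the interval is minor.

minor 9th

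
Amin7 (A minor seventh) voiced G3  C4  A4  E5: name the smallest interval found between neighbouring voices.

Adjacent intervals: G3→C4 = perfect fourth; C4→A4 = major sixth; A4→E5 = perfect fifth.
The smallest is G3 to C4, a perfect fourth (5 semitones).

perfect fourth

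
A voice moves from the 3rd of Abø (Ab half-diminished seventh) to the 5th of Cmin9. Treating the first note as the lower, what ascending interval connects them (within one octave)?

augmented fifth

Abø (Ab half-diminished seventh) has Cb as its 3rd, and Cmin9 has G as its 5th.
5 letter names make it a fifth; at 8 semitones (a half step wider than perfect) the quality is augmented.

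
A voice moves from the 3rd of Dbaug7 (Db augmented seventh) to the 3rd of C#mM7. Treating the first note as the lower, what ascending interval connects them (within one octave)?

The 3rd of Dbaug7 (Db augmented seventh) is F; the 3rd of C#mM7 is E.
Counting 7 letters and 11 half steps from F gives a major seventh.

major 7th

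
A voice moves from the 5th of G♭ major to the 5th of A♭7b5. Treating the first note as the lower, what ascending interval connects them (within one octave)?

G♭ major has D♭ as its 5th, and A♭7b5 has E𝄫 as its 5th.
From D♭ to E𝄫: 1 semitone over a second = minor.

minor second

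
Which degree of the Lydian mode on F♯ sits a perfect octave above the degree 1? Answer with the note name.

The scale is F♯ G♯ A♯ B♯ C♯ D♯ E♯.
The degree 1 is F♯; a perfect octave above that is F♯ — scale degree 1.

F#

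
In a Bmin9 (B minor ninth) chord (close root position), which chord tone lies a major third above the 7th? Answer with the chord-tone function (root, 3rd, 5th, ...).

Bm9 (B minor ninth) is spelled B D F# A C#.
The 7th is A. A major third above A is C#.
C# is the chord's 9th.

9th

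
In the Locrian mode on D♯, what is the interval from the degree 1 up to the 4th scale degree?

P4

D♯ locrian: D♯ E F♯ G♯ A B C♯.
Degree 1 = D♯; 4th degree = G♯.
Counting 4 letters and 5 half steps from D♯ gives a perfect fourth.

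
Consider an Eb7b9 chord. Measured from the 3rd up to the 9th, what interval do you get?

Eb dominant seventh flat nine is spelled Eb, G, Bb, Db, Fb.
That puts G below Fb.
G up to Fb is 9 semitones, a whole step narrower than a major seventh, so the interval is diminished.

d7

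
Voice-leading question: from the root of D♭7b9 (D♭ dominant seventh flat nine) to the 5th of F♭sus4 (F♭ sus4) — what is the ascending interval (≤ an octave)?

minor seventh

The root of D♭7b9 (D♭ dominant seventh flat nine) is D♭; the 5th of F♭sus4 (F♭ sus4) is C♭.
7 letter names make it a seventh; at 10 semitones (a half step narrower than major) the quality is minor.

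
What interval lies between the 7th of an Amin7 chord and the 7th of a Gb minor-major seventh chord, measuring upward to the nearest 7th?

m7

The 7th of Amin7 is G; the 7th of Gb minor-major seventh is F.
From G to F: 10 semitones over a seventh = minor.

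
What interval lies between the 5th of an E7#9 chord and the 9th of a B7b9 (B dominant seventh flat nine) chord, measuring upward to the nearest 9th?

The 5th of E7#9 is B; the 9th of B7b9 (B dominant seventh flat nine) is C.
From B to C: 1 semitone over a second = minor.

minor second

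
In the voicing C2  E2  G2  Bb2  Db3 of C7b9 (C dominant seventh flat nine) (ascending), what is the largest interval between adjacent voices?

Adjacent intervals: C2→E2 = major third; E2→G2 = minor third; G2→Bb2 = minor third; Bb2→Db3 = minor third.
The largest is C2 to E2, a major third (4 semitones).

major 3rd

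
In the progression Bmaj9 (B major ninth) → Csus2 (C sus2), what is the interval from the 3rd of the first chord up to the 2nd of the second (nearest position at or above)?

Bmaj9 (B major ninth) has D# as its 3rd, and Csus2 (C sus2) has D as its 2nd.
8 letter names make it an octave; at 11 semitones (a half step narrower than perfect) the quality is diminished.

diminished octave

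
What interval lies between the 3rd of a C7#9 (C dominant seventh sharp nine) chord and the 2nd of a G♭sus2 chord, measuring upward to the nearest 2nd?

C7#9 (C dominant seventh sharp nine) has E as its 3rd, and G♭sus2 has A♭ as its 2nd.
E up to A♭ is 4 semitones, a half step narrower than a perfect fourth, so the interval is diminished.

d4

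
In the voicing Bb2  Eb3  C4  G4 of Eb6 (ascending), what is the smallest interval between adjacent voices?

P4

Adjacent intervals: Bb2→Eb3 = perfect fourth; Eb3→C4 = major sixth; C4→G4 = perfect fifth.
The smallest is Bb2 to Eb3, a perfect fourth (5 semitones).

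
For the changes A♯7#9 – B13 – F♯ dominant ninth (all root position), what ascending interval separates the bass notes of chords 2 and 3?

P5

The roots are B and F♯.
From B to F♯ is 7 semitones, exactly the perfect fifth.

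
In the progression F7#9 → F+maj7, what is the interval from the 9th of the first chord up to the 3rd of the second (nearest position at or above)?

minor 2nd

The 9th of F7#9 is G#; the 3rd of F+maj7 is A.
From G# to A: 1 semitone over a second = minor.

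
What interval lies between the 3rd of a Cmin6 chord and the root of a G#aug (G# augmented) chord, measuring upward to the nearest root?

augmented third

Cmin6 has Eb as its 3rd, and G#aug (G# augmented) has G# as its root.
From Eb to G#: 5 semitones over a third = augmented.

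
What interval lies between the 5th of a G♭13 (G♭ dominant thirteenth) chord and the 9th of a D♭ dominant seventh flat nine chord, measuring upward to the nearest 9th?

G♭13 (G♭ dominant thirteenth) has D♭ as its 5th, and D♭ dominant seventh flat nine has E𝄫 as its 9th.
2 letter names make it a second; at 1 semitone (a half step narrower than major) the quality is minor.

minor second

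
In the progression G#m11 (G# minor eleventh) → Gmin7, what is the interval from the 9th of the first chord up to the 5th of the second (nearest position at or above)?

The 9th of G#m11 (G# minor eleventh) is A#; the 5th of Gmin7 is D.
A# up to D is 4 semitones, a half step narrower than a perfect fourth, so the interval is diminished.

diminished 4th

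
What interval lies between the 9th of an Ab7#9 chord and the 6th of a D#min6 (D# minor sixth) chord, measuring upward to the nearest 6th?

Ab7#9 has B as its 9th, and D#min6 (D# minor sixth) has B# as its 6th.
From B to B#: 1 semitone over a unison = augmented.

augmented unison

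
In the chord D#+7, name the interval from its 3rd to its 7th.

diminished fifth

The chord tones of D# augmented seventh are D# F## A## C#.
That puts F## below C#.
From F## to C#: 6 semitones over a fifth = diminished.
That tritone between 3rd and 7th is what gives the dominant seventh its pull toward resolution.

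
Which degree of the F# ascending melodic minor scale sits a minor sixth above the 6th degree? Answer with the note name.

The scale is F# G# A B C# D# E#.
The 6th degree is D#; a minor sixth above that is B — scale degree 4.

B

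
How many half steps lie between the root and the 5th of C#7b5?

Spelling the chord: C#, E#, G, B.
C# to G is a diminished fifth: 6 semitones.

6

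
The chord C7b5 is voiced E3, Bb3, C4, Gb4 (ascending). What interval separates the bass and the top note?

The outer voices are E3 and Gb4.
10 letter names make it a tenth; at 14 semitones (a whole step narrower than major) the quality is diminished.

diminished 10th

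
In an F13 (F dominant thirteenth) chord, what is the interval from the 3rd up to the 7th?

Spelling the chord: F–A–C–E♭–G–D.
That puts A below E♭.
5 letter names make it a fifth; at 6 semitones (a half step narrower than perfect) the quality is diminished.
That tritone between 3rd and 7th is what gives the dominant seventh its pull toward resolution.

d5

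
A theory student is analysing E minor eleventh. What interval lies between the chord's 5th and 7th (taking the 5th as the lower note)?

minor third

Em11: E, G, B, D, F#, A.
So we need the interval from B up to D.
From B to D: 3 semitones over a third = minor.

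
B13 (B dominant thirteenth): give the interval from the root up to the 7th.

B13 is spelled B–D#–F#–A–C#–G#.
Root = B; 7th = A.
From B to A: 10 semitones over a seventh = minor.

minor 7th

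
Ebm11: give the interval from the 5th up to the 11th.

minor 7th

Eb minor eleventh is spelled Eb-Gb-Bb-Db-F-Ab.
So we need the interval from Bb up to Ab.
Bb up to Ab is 10 semitones, a half step narrower than a major seventh, so the interval is minor.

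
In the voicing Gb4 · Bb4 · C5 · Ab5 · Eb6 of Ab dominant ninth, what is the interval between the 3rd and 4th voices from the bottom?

Those voices are C5 and Ab5.
From C to Ab: 8 semitones over a sixth = minor.

minor 6th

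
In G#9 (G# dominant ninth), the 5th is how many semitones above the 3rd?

Spelling the chord: G#-B#-D#-F#-A#.
B# to D# is a minor third: 3 semitones.

3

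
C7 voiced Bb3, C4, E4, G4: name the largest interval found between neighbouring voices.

major third

Adjacent intervals: Bb3→C4 = major second; C4→E4 = major third; E4→G4 = minor third.
The largest is C4 to E4, a major third (4 semitones).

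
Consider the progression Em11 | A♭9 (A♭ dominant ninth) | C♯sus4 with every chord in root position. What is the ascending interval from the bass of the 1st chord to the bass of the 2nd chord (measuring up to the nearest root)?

The roots are E and A♭.
4 letter names make it a fourth; at 4 semitones (a half step narrower than perfect) the quality is diminished.

diminished fourth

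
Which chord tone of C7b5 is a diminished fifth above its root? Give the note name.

The chord tones of C7b5 are C-E-G♭-B♭.
The root is C. A diminished fifth above C is G♭.
G♭ is the chord's 5th.

Gb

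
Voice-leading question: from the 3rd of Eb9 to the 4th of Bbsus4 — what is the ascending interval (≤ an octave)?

The 3rd of Eb9 is G; the 4th of Bbsus4 is Eb.
From G to Eb: 8 semitones over a sixth = minor.

minor sixth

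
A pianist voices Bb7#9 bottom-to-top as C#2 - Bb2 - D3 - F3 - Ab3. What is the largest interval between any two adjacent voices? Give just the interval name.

Adjacent intervals: C#2→Bb2 = diminished seventh; Bb2→D3 = major third; D3→F3 = minor third; F3→Ab3 = minor third.
The largest is C#2 to Bb2, a diminished seventh (9 semitones).

diminished seventh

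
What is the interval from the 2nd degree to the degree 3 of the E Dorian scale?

minor 2nd

The scale runs E F♯ G A B C♯ D.
The 2nd degree is F♯ and the 3rd degree is G.
From F♯ to G: 1 semitone over a second = minor.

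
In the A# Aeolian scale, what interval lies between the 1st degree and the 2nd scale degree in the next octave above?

major 9th

The scale runs A# B# C# D# E# F# G#.
That puts A# below B#.
From A# to B# is 14 semitones, exactly the major ninth.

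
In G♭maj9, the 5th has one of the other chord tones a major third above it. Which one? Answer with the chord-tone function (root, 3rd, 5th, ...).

The chord tones of G♭ major ninth are G♭-B♭-D♭-F-A♭.
The 5th is D♭. A major third above D♭ is F.
F is the chord's 7th.

7th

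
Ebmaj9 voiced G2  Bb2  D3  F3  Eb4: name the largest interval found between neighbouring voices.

Adjacent intervals: G2→Bb2 = minor third; Bb2→D3 = major third; D3→F3 = minor third; F3→Eb4 = minor seventh.
The largest is F3 to Eb4, a minor seventh (10 semitones).

minor seventh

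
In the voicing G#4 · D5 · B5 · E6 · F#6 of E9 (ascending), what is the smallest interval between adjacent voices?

major 2nd

Adjacent intervals: G#4→D5 = diminished fifth; D5→B5 = major sixth; B5→E6 = perfect fourth; E6→F#6 = major second.
The smallest is E6 to F#6, a major second (2 semitones).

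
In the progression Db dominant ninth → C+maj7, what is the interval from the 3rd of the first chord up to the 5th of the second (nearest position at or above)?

augmented second

Db dominant ninth has F as its 3rd, and C+maj7 has G# as its 5th.
2 letter names make it a second; at 3 semitones (a half step wider than major) the quality is augmented.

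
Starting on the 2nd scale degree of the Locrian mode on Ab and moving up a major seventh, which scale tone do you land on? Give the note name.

Ab

The scale is Ab Bbb Cb Db Ebb Fb Gb.
The 2nd scale degree is Bbb; a major seventh above that is Ab — scale degree 1.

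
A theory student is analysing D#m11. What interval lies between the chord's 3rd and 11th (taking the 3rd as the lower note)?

major ninth

D#m11: D#–F#–A#–C#–E#–G#.
The 3rd is F# and the 11th is G#.
From F# to G# is 14 semitones, exactly the major ninth.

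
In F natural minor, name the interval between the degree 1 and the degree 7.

The scale runs F G A♭ B♭ C D♭ E♭.
Degree 1 = F; degree 7 = E♭.
7 letter names make it a seventh; at 10 semitones (a half step narrower than major) the quality is minor.

m7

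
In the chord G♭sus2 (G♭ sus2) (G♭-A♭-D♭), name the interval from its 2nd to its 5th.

perfect fourth

The 2nd is A♭ and the 5th is D♭.
Counting 4 letters and 5 half steps from A♭ gives a perfect fourth.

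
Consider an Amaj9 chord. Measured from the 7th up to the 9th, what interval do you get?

minor third

The chord tones of Amaj9 (A major ninth) are A C# E G# B.
That puts G# below B.
3 letter names make it a third; at 3 semitones (a half step narrower than major) the quality is minor.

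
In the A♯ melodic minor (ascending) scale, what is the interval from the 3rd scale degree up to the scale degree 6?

Spelling the A♯ melodic minor (ascending) scale: A♯ B♯ C♯ D♯ E♯ F𝄪 G𝄪.
That puts C♯ below F𝄪.
C♯ up to F𝄪 is 6 semitones, a half step wider than a perfect fourth, so the interval is augmented.

augmented 4th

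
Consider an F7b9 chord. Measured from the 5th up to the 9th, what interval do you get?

diminished fifth

Spelling the chord: F-A-C-Eb-Gb.
That puts C below Gb.
5 letter names make it a fifth; at 6 semitones (a half step narrower than perfect) the quality is diminished.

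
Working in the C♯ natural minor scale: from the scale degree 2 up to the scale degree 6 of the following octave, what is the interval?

diminished twelfth

Spelling the C♯ natural minor scale: C♯ D♯ E F♯ G♯ A B.
So we need the interval from D♯ up to A.
D♯ up to A is 18 semitones, a half step narrower than a perfect twelfth, so the interval is diminished.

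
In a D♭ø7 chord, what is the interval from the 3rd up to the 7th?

D♭ø: D♭-F♭-A𝄫-C♭.
3rd = F♭; 7th = C♭.
F♭ up to C♭ spans 5 letter names and 7 semitones — a perfect fifth.

perfect fifth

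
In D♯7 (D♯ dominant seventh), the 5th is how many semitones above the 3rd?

D♯7 (D♯ dominant seventh) is spelled D♯–F𝄪–A♯–C♯.
F𝄪 to A♯ is a minor third: 3 semitones.

3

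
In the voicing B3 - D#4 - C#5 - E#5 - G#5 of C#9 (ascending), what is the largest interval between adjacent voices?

Adjacent intervals: B3→D#4 = major third; D#4→C#5 = minor seventh; C#5→E#5 = major third; E#5→G#5 = minor third.
The largest is D#4 to C#5, a minor seventh (10 semitones).

minor 7th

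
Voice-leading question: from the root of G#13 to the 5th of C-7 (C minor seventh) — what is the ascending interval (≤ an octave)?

The root of G#13 is G#; the 5th of C-7 (C minor seventh) is G.
From G# to G: 11 semitones over an octave = diminished.

d8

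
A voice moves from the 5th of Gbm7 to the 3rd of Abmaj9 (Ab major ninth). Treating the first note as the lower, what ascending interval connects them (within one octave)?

The 5th of Gbm7 is Db; the 3rd of Abmaj9 (Ab major ninth) is C.
Db up to C spans 7 letter names and 11 semitones — a major seventh.

major 7th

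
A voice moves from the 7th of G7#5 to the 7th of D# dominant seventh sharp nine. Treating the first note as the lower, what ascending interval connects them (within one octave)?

G7#5 has F as its 7th, and D# dominant seventh sharp nine has C# as its 7th.
F up to C# is 8 semitones, a half step wider than a perfect fifth, so the interval is augmented.

augmented 5th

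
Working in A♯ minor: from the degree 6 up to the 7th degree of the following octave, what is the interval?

major ninth

A♯ natural minor: A♯ B♯ C♯ D♯ E♯ F♯ G♯.
Degree 6 = F♯; 7th degree (up an octave) = G♯.
F♯ up to G♯ spans 9 letter names and 14 semitones — a major ninth.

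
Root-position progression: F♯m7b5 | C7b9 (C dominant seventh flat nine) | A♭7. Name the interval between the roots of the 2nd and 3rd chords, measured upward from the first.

minor sixth

The roots are C and A♭.
C up to A♭ is 8 semitones, a half step narrower than a major sixth, so the interval is minor.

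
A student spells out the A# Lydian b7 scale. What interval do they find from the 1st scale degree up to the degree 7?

A# lydian dominant: A# B# C## D## E# F## G#.
The 1st scale degree is A# and the scale degree 7 is G#.
A# up to G# is 10 semitones, a half step narrower than a major seventh, so the interval is minor.

minor seventh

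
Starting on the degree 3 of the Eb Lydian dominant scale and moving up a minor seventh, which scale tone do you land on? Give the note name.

F

The scale is Eb F G A Bb C Db.
The degree 3 is G; a minor seventh above that is F — scale degree 2.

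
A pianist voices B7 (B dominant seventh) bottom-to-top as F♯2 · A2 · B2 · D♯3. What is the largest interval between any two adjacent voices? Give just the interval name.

Adjacent intervals: F♯2→A2 = minor third; A2→B2 = major second; B2→D♯3 = major third.
The largest is B2 to D♯3, a major third (4 semitones).

M3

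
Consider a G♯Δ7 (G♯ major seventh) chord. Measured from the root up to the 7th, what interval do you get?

G♯maj7 (G♯ major seventh): G♯–B♯–D♯–F𝄪.
So we need the interval from G♯ up to F𝄪.
From G♯ to F𝄪 is 11 semitones, exactly the major seventh.

major 7th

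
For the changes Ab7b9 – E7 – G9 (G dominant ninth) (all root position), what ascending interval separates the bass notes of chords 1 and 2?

The roots are Ab and E.
Ab up to E is 8 semitones, a half step wider than a perfect fifth, so the interval is augmented.

A5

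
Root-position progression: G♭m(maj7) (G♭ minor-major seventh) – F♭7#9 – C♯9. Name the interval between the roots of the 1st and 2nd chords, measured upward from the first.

minor 7th

The roots are G♭ and F♭.
From G♭ to F♭: 10 semitones over a seventh = minor.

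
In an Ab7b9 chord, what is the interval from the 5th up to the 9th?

Ab7b9: Ab, C, Eb, Gb, Bbb.
That puts Eb below Bbb.
Eb up to Bbb is 6 semitones, a half step narrower than a perfect fifth, so the interval is diminished.

diminished fifth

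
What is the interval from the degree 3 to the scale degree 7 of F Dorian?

perfect fifth

Spelling F Dorian: F G Ab Bb C D Eb.
That puts Ab below Eb.
From Ab to Eb is 7 semitones, exactly the perfect fifth.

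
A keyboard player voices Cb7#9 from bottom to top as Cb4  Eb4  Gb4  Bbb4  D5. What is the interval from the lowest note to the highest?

The outer voices are Cb4 and D5.
Cb up to D is 15 semitones, a half step wider than a major ninth, so the interval is augmented.

augmented 9th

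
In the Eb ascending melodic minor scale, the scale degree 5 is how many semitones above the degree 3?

4

The scale is Eb F Gb Ab Bb C D.
Gb up to Bb is a major third — 4 semitones.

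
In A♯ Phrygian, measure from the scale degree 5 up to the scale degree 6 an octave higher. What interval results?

Spelling A♯ Phrygian: A♯ B C♯ D♯ E♯ F♯ G♯.
Scale degree 5 = E♯; scale degree 6 (up an octave) = F♯.
From E♯ to F♯: 13 semitones over a ninth = minor.

minor ninth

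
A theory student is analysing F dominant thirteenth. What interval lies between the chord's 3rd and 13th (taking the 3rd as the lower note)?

P11

Spelling the chord: F-A-C-E♭-G-D.
3rd = A; 13th = D.
Counting 11 letters and 17 half steps from A gives a perfect eleventh.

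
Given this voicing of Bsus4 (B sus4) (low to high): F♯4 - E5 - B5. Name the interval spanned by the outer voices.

The outer voices are F♯4 and B5.
From F♯ to B is 17 semitones, exactly the perfect eleventh.

perfect eleventh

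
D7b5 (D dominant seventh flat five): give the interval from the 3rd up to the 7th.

d5

Spelling the chord: D, F#, Ab, C.
The 3rd is F# and the 7th is C.
From F# to C: 6 semitones over a fifth = diminished.
This 3–7 tritone is the characteristic tension at the heart of the dominant sound.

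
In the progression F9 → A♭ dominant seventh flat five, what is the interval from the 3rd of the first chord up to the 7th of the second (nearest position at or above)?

The 3rd of F9 is A; the 7th of A♭ dominant seventh flat five is G♭.
From A to G♭: 9 semitones over a seventh = diminished.

d7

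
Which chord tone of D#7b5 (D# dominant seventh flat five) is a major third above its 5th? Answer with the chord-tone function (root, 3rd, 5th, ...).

7th

D# dominant seventh flat five is spelled D#–F##–A–C#.
The 5th is A. A major third above A is C#.
C# is the chord's 7th.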